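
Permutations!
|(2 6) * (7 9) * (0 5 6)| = 4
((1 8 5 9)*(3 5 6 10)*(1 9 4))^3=((1 8 6 10 3 5 4))^3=(1 10 4 6 5 8 3)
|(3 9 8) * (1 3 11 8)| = |(1 3 9)(8 11)| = 6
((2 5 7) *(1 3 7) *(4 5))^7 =((1 3 7 2 4 5))^7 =(1 3 7 2 4 5)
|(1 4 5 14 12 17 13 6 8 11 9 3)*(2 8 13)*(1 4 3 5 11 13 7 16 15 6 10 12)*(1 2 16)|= 17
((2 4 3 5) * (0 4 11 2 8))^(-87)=((0 4 3 5 8)(2 11))^(-87)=(0 5 4 8 3)(2 11)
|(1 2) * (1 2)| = 1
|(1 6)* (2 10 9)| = 6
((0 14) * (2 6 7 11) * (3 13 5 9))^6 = (14)(2 7)(3 5)(6 11)(9 13)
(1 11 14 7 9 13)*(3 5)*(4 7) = (1 11 14 4 7 9 13)(3 5) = [0, 11, 2, 5, 7, 3, 6, 9, 8, 13, 10, 14, 12, 1, 4]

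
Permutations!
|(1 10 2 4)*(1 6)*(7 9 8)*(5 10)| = |(1 5 10 2 4 6)(7 9 8)| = 6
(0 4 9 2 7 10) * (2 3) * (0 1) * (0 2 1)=[4, 2, 7, 1, 9, 5, 6, 10, 8, 3, 0]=(0 4 9 3 1 2 7 10)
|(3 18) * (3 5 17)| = |(3 18 5 17)| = 4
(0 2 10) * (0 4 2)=[0, 1, 10, 3, 2, 5, 6, 7, 8, 9, 4]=(2 10 4)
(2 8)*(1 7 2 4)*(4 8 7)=[0, 4, 7, 3, 1, 5, 6, 2, 8]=(8)(1 4)(2 7)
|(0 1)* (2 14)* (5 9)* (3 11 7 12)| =|(0 1)(2 14)(3 11 7 12)(5 9)| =4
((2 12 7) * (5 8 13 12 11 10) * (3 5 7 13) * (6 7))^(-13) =(2 10 7 11 6)(3 8 5)(12 13)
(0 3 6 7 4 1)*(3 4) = (0 4 1)(3 6 7) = [4, 0, 2, 6, 1, 5, 7, 3]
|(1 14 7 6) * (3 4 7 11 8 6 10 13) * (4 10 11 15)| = 24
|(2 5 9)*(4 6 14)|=|(2 5 9)(4 6 14)|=3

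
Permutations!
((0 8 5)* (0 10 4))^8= (0 10 8 4 5)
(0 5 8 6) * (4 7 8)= [5, 1, 2, 3, 7, 4, 0, 8, 6]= (0 5 4 7 8 6)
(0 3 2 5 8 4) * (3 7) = (0 7 3 2 5 8 4) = [7, 1, 5, 2, 0, 8, 6, 3, 4]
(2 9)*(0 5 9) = (0 5 9 2) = [5, 1, 0, 3, 4, 9, 6, 7, 8, 2]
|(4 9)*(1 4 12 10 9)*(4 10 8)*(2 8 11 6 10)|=20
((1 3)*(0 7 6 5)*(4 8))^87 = (0 5 6 7)(1 3)(4 8)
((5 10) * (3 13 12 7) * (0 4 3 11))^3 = (0 13 11 3 7 4 12)(5 10)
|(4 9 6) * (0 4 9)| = 2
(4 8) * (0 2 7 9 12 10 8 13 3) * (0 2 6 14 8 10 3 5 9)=[6, 1, 7, 2, 13, 9, 14, 0, 4, 12, 10, 11, 3, 5, 8]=(0 6 14 8 4 13 5 9 12 3 2 7)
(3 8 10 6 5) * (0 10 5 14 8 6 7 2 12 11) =(0 10 7 2 12 11)(3 6 14 8 5) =[10, 1, 12, 6, 4, 3, 14, 2, 5, 9, 7, 0, 11, 13, 8]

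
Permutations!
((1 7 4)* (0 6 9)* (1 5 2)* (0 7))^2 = (0 9 4 2)(1 6 7 5)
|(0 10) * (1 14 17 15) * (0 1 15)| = |(0 10 1 14 17)| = 5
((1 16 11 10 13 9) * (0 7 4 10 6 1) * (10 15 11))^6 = (0 1 7 16 4 10 15 13 11 9 6) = ((0 7 4 15 11 6 1 16 10 13 9))^6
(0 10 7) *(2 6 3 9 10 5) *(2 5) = (0 2 6 3 9 10 7) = [2, 1, 6, 9, 4, 5, 3, 0, 8, 10, 7]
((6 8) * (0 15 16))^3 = ((0 15 16)(6 8))^3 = (16)(6 8)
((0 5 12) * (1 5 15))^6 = ((0 15 1 5 12))^6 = (0 15 1 5 12)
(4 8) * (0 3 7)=(0 3 7)(4 8)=[3, 1, 2, 7, 8, 5, 6, 0, 4]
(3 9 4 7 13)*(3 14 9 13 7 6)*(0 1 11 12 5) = [1, 11, 2, 13, 6, 0, 3, 7, 8, 4, 10, 12, 5, 14, 9] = (0 1 11 12 5)(3 13 14 9 4 6)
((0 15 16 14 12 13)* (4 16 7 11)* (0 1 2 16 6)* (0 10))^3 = ((0 15 7 11 4 6 10)(1 2 16 14 12 13))^3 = (0 11 10 7 6 15 4)(1 14)(2 12)(13 16)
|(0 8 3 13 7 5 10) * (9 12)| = 14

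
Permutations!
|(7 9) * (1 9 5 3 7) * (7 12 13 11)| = 6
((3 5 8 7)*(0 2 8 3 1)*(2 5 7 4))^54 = ((0 5 3 7 1)(2 8 4))^54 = (8)(0 1 7 3 5)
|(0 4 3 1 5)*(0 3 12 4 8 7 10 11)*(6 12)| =15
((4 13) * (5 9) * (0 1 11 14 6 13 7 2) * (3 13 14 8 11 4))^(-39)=((0 1 4 7 2)(3 13)(5 9)(6 14)(8 11))^(-39)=(0 1 4 7 2)(3 13)(5 9)(6 14)(8 11)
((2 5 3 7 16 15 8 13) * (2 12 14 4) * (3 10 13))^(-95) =(16)(2 13 4 10 14 5 12)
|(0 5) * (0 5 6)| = 2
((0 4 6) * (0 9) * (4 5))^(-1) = ((0 5 4 6 9))^(-1) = (0 9 6 4 5)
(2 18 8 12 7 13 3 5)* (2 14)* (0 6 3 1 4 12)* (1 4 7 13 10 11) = [6, 7, 18, 5, 12, 14, 3, 10, 0, 9, 11, 1, 13, 4, 2, 15, 16, 17, 8] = (0 6 3 5 14 2 18 8)(1 7 10 11)(4 12 13)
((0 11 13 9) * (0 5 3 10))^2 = ((0 11 13 9 5 3 10))^2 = (0 13 5 10 11 9 3)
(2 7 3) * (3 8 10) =(2 7 8 10 3) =[0, 1, 7, 2, 4, 5, 6, 8, 10, 9, 3]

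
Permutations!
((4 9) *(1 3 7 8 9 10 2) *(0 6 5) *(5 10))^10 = ((0 6 10 2 1 3 7 8 9 4 5))^10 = (0 5 4 9 8 7 3 1 2 10 6)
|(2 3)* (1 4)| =2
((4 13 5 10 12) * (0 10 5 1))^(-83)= ((0 10 12 4 13 1))^(-83)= (0 10 12 4 13 1)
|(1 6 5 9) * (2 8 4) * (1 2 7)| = |(1 6 5 9 2 8 4 7)| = 8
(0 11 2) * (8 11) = (0 8 11 2) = [8, 1, 0, 3, 4, 5, 6, 7, 11, 9, 10, 2]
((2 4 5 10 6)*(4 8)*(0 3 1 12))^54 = ((0 3 1 12)(2 8 4 5 10 6))^54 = (0 1)(3 12)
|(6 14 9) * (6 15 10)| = 5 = |(6 14 9 15 10)|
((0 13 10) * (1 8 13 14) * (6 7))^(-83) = (0 14 1 8 13 10)(6 7) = ((0 14 1 8 13 10)(6 7))^(-83)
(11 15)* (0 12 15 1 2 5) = (0 12 15 11 1 2 5) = [12, 2, 5, 3, 4, 0, 6, 7, 8, 9, 10, 1, 15, 13, 14, 11]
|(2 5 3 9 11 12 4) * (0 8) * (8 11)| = 9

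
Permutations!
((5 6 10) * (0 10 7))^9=(0 7 6 5 10)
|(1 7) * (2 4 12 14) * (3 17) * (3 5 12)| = 14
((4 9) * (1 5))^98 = (9)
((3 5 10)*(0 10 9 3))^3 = (0 10)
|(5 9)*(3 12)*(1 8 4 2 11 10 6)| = |(1 8 4 2 11 10 6)(3 12)(5 9)| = 14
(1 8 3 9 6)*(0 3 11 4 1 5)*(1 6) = (0 3 9 1 8 11 4 6 5) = [3, 8, 2, 9, 6, 0, 5, 7, 11, 1, 10, 4]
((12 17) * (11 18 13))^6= ((11 18 13)(12 17))^6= (18)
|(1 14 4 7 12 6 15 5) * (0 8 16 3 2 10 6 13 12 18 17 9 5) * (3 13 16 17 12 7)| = 65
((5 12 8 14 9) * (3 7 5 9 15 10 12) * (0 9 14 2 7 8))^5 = ((0 9 14 15 10 12)(2 7 5 3 8))^5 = (0 12 10 15 14 9)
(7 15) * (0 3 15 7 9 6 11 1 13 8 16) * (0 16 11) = (16)(0 3 15 9 6)(1 13 8 11) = [3, 13, 2, 15, 4, 5, 0, 7, 11, 6, 10, 1, 12, 8, 14, 9, 16]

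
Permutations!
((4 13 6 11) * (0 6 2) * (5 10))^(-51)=((0 6 11 4 13 2)(5 10))^(-51)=(0 4)(2 11)(5 10)(6 13)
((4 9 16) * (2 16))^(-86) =((2 16 4 9))^(-86) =(2 4)(9 16)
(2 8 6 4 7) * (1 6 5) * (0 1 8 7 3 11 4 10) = (0 1 6 10)(2 7)(3 11 4)(5 8) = [1, 6, 7, 11, 3, 8, 10, 2, 5, 9, 0, 4]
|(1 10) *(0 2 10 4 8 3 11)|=|(0 2 10 1 4 8 3 11)|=8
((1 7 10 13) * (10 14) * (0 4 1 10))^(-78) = ((0 4 1 7 14)(10 13))^(-78) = (0 1 14 4 7)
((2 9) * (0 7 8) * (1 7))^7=((0 1 7 8)(2 9))^7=(0 8 7 1)(2 9)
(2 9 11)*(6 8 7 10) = [0, 1, 9, 3, 4, 5, 8, 10, 7, 11, 6, 2] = (2 9 11)(6 8 7 10)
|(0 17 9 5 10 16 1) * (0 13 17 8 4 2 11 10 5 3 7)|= |(0 8 4 2 11 10 16 1 13 17 9 3 7)|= 13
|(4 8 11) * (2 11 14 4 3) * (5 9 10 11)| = 6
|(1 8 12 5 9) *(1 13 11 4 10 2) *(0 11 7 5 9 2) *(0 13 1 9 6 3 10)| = |(0 11 4)(1 8 12 6 3 10 13 7 5 2 9)| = 33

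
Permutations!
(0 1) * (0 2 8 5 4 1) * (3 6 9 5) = (1 2 8 3 6 9 5 4) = [0, 2, 8, 6, 1, 4, 9, 7, 3, 5]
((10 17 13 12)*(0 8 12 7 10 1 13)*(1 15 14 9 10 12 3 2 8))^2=((0 1 13 7 12 15 14 9 10 17)(2 8 3))^2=(0 13 12 14 10)(1 7 15 9 17)(2 3 8)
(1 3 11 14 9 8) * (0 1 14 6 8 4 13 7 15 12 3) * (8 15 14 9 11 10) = (0 1)(3 10 8 9 4 13 7 14 11 6 15 12) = [1, 0, 2, 10, 13, 5, 15, 14, 9, 4, 8, 6, 3, 7, 11, 12]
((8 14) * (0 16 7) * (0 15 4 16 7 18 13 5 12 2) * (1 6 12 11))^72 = ((0 7 15 4 16 18 13 5 11 1 6 12 2)(8 14))^72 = (0 5 7 11 15 1 4 6 16 12 18 2 13)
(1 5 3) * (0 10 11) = [10, 5, 2, 1, 4, 3, 6, 7, 8, 9, 11, 0] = (0 10 11)(1 5 3)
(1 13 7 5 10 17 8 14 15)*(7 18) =(1 13 18 7 5 10 17 8 14 15) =[0, 13, 2, 3, 4, 10, 6, 5, 14, 9, 17, 11, 12, 18, 15, 1, 16, 8, 7]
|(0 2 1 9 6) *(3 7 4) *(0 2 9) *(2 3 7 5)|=14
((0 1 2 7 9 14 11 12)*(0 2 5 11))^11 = ((0 1 5 11 12 2 7 9 14))^11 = (0 5 12 7 14 1 11 2 9)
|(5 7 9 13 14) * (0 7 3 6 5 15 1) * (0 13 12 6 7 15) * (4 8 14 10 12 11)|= 15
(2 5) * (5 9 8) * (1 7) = [0, 7, 9, 3, 4, 2, 6, 1, 5, 8] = (1 7)(2 9 8 5)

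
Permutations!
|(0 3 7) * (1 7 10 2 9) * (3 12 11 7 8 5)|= 28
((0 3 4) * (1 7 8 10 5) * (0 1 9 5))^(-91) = ((0 3 4 1 7 8 10)(5 9))^(-91) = (10)(5 9)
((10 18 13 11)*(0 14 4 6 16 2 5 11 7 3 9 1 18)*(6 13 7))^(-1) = ((0 14 4 13 6 16 2 5 11 10)(1 18 7 3 9))^(-1) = (0 10 11 5 2 16 6 13 4 14)(1 9 3 7 18)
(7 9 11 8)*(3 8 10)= (3 8 7 9 11 10)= [0, 1, 2, 8, 4, 5, 6, 9, 7, 11, 3, 10]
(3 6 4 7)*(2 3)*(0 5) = [5, 1, 3, 6, 7, 0, 4, 2] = (0 5)(2 3 6 4 7)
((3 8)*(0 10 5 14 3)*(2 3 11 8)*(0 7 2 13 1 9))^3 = (0 14 7 13)(1 10 11 2)(3 9 5 8)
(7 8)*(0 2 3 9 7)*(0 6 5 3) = (0 2)(3 9 7 8 6 5) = [2, 1, 0, 9, 4, 3, 5, 8, 6, 7]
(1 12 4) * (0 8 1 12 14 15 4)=(0 8 1 14 15 4 12)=[8, 14, 2, 3, 12, 5, 6, 7, 1, 9, 10, 11, 0, 13, 15, 4]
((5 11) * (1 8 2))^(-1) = (1 2 8)(5 11)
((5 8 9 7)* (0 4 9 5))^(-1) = (0 7 9 4)(5 8)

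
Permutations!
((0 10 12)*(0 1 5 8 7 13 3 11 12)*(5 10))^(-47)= (0 7 11 10 8 3 1 5 13 12)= ((0 5 8 7 13 3 11 12 1 10))^(-47)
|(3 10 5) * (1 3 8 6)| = |(1 3 10 5 8 6)| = 6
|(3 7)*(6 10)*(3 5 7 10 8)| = 4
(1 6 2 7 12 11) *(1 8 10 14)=(1 6 2 7 12 11 8 10 14)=[0, 6, 7, 3, 4, 5, 2, 12, 10, 9, 14, 8, 11, 13, 1]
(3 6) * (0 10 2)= (0 10 2)(3 6)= [10, 1, 0, 6, 4, 5, 3, 7, 8, 9, 2]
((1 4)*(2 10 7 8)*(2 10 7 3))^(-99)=(1 4)(2 7 8 10 3)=((1 4)(2 7 8 10 3))^(-99)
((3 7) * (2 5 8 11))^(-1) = (2 11 8 5)(3 7)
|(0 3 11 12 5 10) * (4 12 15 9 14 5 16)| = |(0 3 11 15 9 14 5 10)(4 12 16)| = 24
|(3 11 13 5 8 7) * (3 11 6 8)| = |(3 6 8 7 11 13 5)| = 7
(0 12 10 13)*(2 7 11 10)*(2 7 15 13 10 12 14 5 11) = (0 14 5 11 12 7 2 15 13) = [14, 1, 15, 3, 4, 11, 6, 2, 8, 9, 10, 12, 7, 0, 5, 13]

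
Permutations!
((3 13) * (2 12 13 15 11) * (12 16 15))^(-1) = ((2 16 15 11)(3 12 13))^(-1) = (2 11 15 16)(3 13 12)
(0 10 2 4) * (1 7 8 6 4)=[10, 7, 1, 3, 0, 5, 4, 8, 6, 9, 2]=(0 10 2 1 7 8 6 4)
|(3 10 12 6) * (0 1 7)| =|(0 1 7)(3 10 12 6)| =12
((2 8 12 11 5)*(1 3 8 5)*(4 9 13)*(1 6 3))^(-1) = (2 5)(3 6 11 12 8)(4 13 9) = ((2 5)(3 8 12 11 6)(4 9 13))^(-1)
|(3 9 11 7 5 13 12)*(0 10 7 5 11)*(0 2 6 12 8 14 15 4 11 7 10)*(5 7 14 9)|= |(2 6 12 3 5 13 8 9)(4 11 7 14 15)|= 40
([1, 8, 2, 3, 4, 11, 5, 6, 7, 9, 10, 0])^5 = [5, 11, 2, 3, 4, 7, 8, 1, 0, 9, 10, 6]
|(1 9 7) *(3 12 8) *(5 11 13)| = |(1 9 7)(3 12 8)(5 11 13)| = 3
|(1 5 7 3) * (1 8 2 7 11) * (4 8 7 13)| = 12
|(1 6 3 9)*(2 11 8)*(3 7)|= 15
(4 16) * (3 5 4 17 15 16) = (3 5 4)(15 16 17) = [0, 1, 2, 5, 3, 4, 6, 7, 8, 9, 10, 11, 12, 13, 14, 16, 17, 15]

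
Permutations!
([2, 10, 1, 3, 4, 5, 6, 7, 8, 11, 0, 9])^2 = [1, 0, 10, 3, 4, 5, 6, 7, 8, 9, 2, 11]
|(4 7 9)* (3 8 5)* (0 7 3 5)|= |(0 7 9 4 3 8)|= 6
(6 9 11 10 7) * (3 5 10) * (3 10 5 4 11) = (3 4 11 10 7 6 9) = [0, 1, 2, 4, 11, 5, 9, 6, 8, 3, 7, 10]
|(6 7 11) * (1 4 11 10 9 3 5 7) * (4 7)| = |(1 7 10 9 3 5 4 11 6)| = 9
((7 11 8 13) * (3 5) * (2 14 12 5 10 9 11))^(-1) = (2 7 13 8 11 9 10 3 5 12 14)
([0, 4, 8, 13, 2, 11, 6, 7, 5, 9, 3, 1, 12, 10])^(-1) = [0, 11, 4, 10, 1, 8, 6, 7, 2, 9, 13, 5, 12, 3]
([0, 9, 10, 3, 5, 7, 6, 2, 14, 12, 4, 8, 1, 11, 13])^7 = (1 9 12)(2 4 7 10 5)(8 11 13 14)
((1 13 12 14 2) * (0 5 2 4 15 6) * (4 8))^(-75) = ((0 5 2 1 13 12 14 8 4 15 6))^(-75) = (0 2 13 14 4 6 5 1 12 8 15)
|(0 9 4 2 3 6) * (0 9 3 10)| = 7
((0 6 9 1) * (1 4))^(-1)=(0 1 4 9 6)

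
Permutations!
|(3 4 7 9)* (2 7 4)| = |(2 7 9 3)| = 4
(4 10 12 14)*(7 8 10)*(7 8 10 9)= (4 8 9 7 10 12 14)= [0, 1, 2, 3, 8, 5, 6, 10, 9, 7, 12, 11, 14, 13, 4]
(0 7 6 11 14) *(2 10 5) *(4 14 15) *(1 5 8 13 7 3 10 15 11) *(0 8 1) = [3, 5, 15, 10, 14, 2, 0, 6, 13, 9, 1, 11, 12, 7, 8, 4] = (0 3 10 1 5 2 15 4 14 8 13 7 6)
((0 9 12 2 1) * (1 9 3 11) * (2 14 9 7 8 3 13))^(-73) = (0 1 11 3 8 7 2 13)(9 14 12)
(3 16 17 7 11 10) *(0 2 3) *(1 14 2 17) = [17, 14, 3, 16, 4, 5, 6, 11, 8, 9, 0, 10, 12, 13, 2, 15, 1, 7] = (0 17 7 11 10)(1 14 2 3 16)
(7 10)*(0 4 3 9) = (0 4 3 9)(7 10) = [4, 1, 2, 9, 3, 5, 6, 10, 8, 0, 7]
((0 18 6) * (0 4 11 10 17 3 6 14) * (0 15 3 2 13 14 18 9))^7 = (18)(0 9)(2 11 3 13 10 6 14 17 4 15)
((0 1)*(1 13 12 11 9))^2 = ((0 13 12 11 9 1))^2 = (0 12 9)(1 13 11)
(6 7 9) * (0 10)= (0 10)(6 7 9)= [10, 1, 2, 3, 4, 5, 7, 9, 8, 6, 0]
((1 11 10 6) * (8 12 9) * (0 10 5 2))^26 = (0 5 1 10 2 11 6)(8 9 12)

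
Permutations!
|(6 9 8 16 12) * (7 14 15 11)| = |(6 9 8 16 12)(7 14 15 11)| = 20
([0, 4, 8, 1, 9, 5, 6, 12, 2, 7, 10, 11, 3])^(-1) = [0, 3, 8, 12, 1, 5, 6, 9, 2, 4, 10, 11, 7]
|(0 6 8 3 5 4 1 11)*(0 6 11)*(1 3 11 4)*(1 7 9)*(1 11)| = |(0 4 3 5 7 9 11 6 8 1)| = 10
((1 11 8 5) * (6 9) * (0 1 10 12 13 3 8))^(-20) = (0 1 11)(3 12 5)(8 13 10)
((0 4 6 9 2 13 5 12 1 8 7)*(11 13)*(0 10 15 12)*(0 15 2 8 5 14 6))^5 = (0 4)(1 5 15 12)(2 9 11 8 13 7 14 10 6) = ((0 4)(1 5 15 12)(2 11 13 14 6 9 8 7 10))^5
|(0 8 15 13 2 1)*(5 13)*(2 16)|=8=|(0 8 15 5 13 16 2 1)|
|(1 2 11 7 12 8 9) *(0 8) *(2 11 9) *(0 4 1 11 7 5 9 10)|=12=|(0 8 2 10)(1 7 12 4)(5 9 11)|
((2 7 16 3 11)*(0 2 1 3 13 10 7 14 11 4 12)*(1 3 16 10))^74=(0 3 2 4 14 12 11)(1 13 16)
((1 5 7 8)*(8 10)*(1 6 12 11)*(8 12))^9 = ((1 5 7 10 12 11)(6 8))^9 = (1 10)(5 12)(6 8)(7 11)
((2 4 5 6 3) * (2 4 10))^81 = (2 10)(3 4 5 6) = ((2 10)(3 4 5 6))^81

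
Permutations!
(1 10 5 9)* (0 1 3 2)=(0 1 10 5 9 3 2)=[1, 10, 0, 2, 4, 9, 6, 7, 8, 3, 5]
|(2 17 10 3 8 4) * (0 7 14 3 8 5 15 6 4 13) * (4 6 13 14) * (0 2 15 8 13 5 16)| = 36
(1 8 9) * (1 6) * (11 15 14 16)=(1 8 9 6)(11 15 14 16)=[0, 8, 2, 3, 4, 5, 1, 7, 9, 6, 10, 15, 12, 13, 16, 14, 11]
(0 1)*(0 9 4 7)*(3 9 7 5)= (0 1 7)(3 9 4 5)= [1, 7, 2, 9, 5, 3, 6, 0, 8, 4]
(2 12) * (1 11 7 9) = (1 11 7 9)(2 12) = [0, 11, 12, 3, 4, 5, 6, 9, 8, 1, 10, 7, 2]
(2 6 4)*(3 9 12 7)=(2 6 4)(3 9 12 7)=[0, 1, 6, 9, 2, 5, 4, 3, 8, 12, 10, 11, 7]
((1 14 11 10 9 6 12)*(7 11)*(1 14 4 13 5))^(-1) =(1 5 13 4)(6 9 10 11 7 14 12) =((1 4 13 5)(6 12 14 7 11 10 9))^(-1)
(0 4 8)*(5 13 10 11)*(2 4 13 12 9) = (0 13 10 11 5 12 9 2 4 8) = [13, 1, 4, 3, 8, 12, 6, 7, 0, 2, 11, 5, 9, 10]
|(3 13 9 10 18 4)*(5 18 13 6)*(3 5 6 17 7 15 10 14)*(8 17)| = 9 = |(3 8 17 7 15 10 13 9 14)(4 5 18)|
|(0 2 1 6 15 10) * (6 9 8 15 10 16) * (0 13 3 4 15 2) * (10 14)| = 8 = |(1 9 8 2)(3 4 15 16 6 14 10 13)|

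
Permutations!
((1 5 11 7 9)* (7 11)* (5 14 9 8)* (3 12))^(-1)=(1 9 14)(3 12)(5 8 7)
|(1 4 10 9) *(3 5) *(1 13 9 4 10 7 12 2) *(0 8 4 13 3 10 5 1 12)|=12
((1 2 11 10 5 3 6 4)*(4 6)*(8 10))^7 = ((1 2 11 8 10 5 3 4))^7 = (1 4 3 5 10 8 11 2)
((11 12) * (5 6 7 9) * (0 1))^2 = ((0 1)(5 6 7 9)(11 12))^2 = (12)(5 7)(6 9)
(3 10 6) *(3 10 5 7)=(3 5 7)(6 10)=[0, 1, 2, 5, 4, 7, 10, 3, 8, 9, 6]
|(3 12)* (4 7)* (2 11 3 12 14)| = 4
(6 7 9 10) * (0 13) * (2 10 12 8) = (0 13)(2 10 6 7 9 12 8) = [13, 1, 10, 3, 4, 5, 7, 9, 2, 12, 6, 11, 8, 0]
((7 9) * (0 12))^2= ((0 12)(7 9))^2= (12)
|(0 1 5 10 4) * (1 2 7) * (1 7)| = |(0 2 1 5 10 4)| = 6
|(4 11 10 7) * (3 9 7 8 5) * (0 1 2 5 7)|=|(0 1 2 5 3 9)(4 11 10 8 7)|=30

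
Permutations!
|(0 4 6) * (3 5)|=6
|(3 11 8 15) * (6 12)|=|(3 11 8 15)(6 12)|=4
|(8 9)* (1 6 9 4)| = |(1 6 9 8 4)| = 5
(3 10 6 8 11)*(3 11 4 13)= (3 10 6 8 4 13)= [0, 1, 2, 10, 13, 5, 8, 7, 4, 9, 6, 11, 12, 3]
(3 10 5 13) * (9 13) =(3 10 5 9 13) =[0, 1, 2, 10, 4, 9, 6, 7, 8, 13, 5, 11, 12, 3]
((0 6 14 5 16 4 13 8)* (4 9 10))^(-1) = (0 8 13 4 10 9 16 5 14 6)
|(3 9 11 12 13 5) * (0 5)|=|(0 5 3 9 11 12 13)|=7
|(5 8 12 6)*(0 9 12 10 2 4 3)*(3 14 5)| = |(0 9 12 6 3)(2 4 14 5 8 10)| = 30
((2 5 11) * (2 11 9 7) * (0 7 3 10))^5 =(11)(0 3 5 7 10 9 2)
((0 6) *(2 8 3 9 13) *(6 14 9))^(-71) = (0 14 9 13 2 8 3 6)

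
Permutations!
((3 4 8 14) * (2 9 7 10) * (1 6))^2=(2 7)(3 8)(4 14)(9 10)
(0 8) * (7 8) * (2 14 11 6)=(0 7 8)(2 14 11 6)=[7, 1, 14, 3, 4, 5, 2, 8, 0, 9, 10, 6, 12, 13, 11]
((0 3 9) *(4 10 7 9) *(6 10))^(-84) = ((0 3 4 6 10 7 9))^(-84) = (10)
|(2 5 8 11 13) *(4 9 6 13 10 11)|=14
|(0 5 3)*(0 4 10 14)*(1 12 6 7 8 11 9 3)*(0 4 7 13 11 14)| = 14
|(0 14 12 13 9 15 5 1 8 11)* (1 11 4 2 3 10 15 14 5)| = |(0 5 11)(1 8 4 2 3 10 15)(9 14 12 13)| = 84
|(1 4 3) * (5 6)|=|(1 4 3)(5 6)|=6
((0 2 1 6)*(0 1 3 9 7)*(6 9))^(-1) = ((0 2 3 6 1 9 7))^(-1) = (0 7 9 1 6 3 2)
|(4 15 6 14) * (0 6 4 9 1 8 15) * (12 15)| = 9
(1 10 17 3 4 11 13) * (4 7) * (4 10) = (1 4 11 13)(3 7 10 17) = [0, 4, 2, 7, 11, 5, 6, 10, 8, 9, 17, 13, 12, 1, 14, 15, 16, 3]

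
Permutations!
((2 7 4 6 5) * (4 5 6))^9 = (7)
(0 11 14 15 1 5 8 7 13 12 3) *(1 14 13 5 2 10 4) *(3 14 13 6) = [11, 2, 10, 0, 1, 8, 3, 5, 7, 9, 4, 6, 14, 12, 15, 13] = (0 11 6 3)(1 2 10 4)(5 8 7)(12 14 15 13)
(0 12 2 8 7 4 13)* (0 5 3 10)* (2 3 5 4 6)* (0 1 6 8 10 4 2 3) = (0 12)(1 6 3 4 13 2 10)(7 8) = [12, 6, 10, 4, 13, 5, 3, 8, 7, 9, 1, 11, 0, 2]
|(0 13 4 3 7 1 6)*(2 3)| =8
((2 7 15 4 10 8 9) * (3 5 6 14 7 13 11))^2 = ((2 13 11 3 5 6 14 7 15 4 10 8 9))^2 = (2 11 5 14 15 10 9 13 3 6 7 4 8)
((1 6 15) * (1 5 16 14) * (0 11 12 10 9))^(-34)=(0 11 12 10 9)(1 15 16)(5 14 6)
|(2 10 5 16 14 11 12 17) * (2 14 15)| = 20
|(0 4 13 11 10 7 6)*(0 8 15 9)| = 10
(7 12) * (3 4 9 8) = (3 4 9 8)(7 12) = [0, 1, 2, 4, 9, 5, 6, 12, 3, 8, 10, 11, 7]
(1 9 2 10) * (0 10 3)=[10, 9, 3, 0, 4, 5, 6, 7, 8, 2, 1]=(0 10 1 9 2 3)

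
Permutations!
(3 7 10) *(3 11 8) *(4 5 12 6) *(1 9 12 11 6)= (1 9 12)(3 7 10 6 4 5 11 8)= [0, 9, 2, 7, 5, 11, 4, 10, 3, 12, 6, 8, 1]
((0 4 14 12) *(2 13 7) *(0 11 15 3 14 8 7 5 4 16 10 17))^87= (0 17 10 16)(2 4)(3 12 15 14 11)(5 7)(8 13)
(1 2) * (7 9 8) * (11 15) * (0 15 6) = (0 15 11 6)(1 2)(7 9 8) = [15, 2, 1, 3, 4, 5, 0, 9, 7, 8, 10, 6, 12, 13, 14, 11]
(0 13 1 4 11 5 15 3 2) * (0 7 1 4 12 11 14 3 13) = (1 12 11 5 15 13 4 14 3 2 7) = [0, 12, 7, 2, 14, 15, 6, 1, 8, 9, 10, 5, 11, 4, 3, 13]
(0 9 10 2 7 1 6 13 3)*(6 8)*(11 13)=(0 9 10 2 7 1 8 6 11 13 3)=[9, 8, 7, 0, 4, 5, 11, 1, 6, 10, 2, 13, 12, 3]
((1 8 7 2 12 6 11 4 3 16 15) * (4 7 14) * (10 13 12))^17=((1 8 14 4 3 16 15)(2 10 13 12 6 11 7))^17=(1 4 15 14 16 8 3)(2 12 7 13 11 10 6)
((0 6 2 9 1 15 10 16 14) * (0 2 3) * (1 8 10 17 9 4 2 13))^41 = (0 3 6)(1 10 15 16 17 14 9 13 8)(2 4) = ((0 6 3)(1 15 17 9 8 10 16 14 13)(2 4))^41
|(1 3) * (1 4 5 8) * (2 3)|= 6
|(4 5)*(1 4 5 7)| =|(1 4 7)| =3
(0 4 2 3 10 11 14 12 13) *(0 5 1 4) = (1 4 2 3 10 11 14 12 13 5) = [0, 4, 3, 10, 2, 1, 6, 7, 8, 9, 11, 14, 13, 5, 12]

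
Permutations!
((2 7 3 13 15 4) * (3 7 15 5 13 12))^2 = ((2 15 4)(3 12)(5 13))^2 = (2 4 15)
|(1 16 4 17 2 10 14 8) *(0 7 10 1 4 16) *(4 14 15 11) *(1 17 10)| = 12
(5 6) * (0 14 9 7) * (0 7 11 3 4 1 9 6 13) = (0 14 6 5 13)(1 9 11 3 4) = [14, 9, 2, 4, 1, 13, 5, 7, 8, 11, 10, 3, 12, 0, 6]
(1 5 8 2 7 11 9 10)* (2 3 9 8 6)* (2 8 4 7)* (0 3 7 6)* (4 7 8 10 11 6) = [3, 5, 2, 9, 4, 0, 10, 6, 8, 11, 1, 7] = (0 3 9 11 7 6 10 1 5)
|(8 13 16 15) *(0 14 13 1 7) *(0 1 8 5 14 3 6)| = 30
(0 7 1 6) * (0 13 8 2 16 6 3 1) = (0 7)(1 3)(2 16 6 13 8) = [7, 3, 16, 1, 4, 5, 13, 0, 2, 9, 10, 11, 12, 8, 14, 15, 6]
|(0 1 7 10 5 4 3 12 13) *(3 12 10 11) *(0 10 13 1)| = 9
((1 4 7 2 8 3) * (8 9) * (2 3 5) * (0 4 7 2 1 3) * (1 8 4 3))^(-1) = ((0 3 1 7)(2 9 4)(5 8))^(-1) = (0 7 1 3)(2 4 9)(5 8)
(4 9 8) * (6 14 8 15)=(4 9 15 6 14 8)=[0, 1, 2, 3, 9, 5, 14, 7, 4, 15, 10, 11, 12, 13, 8, 6]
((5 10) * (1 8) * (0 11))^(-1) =(0 11)(1 8)(5 10)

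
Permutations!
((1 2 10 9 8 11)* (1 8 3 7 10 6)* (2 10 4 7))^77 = (1 6 2 3 9 10)(4 7)(8 11)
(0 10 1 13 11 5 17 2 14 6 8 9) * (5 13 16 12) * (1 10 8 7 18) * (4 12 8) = [4, 16, 14, 3, 12, 17, 7, 18, 9, 0, 10, 13, 5, 11, 6, 15, 8, 2, 1] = (0 4 12 5 17 2 14 6 7 18 1 16 8 9)(11 13)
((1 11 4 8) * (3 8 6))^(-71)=(1 11 4 6 3 8)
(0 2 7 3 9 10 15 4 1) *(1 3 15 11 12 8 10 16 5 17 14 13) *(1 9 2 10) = (0 10 11 12 8 1)(2 7 15 4 3)(5 17 14 13 9 16) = [10, 0, 7, 2, 3, 17, 6, 15, 1, 16, 11, 12, 8, 9, 13, 4, 5, 14]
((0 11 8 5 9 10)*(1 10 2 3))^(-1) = ((0 11 8 5 9 2 3 1 10))^(-1) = (0 10 1 3 2 9 5 8 11)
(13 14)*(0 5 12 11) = (0 5 12 11)(13 14) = [5, 1, 2, 3, 4, 12, 6, 7, 8, 9, 10, 0, 11, 14, 13]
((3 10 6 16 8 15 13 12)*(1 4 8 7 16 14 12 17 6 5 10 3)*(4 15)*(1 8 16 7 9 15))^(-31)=(4 8 12 14 6 17 13 15 9 16)(5 10)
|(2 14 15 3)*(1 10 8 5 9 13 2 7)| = 11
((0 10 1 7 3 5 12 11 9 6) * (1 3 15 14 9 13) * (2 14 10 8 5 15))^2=((0 8 5 12 11 13 1 7 2 14 9 6)(3 15 10))^2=(0 5 11 1 2 9)(3 10 15)(6 8 12 13 7 14)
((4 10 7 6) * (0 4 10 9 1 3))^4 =(0 3 1 9 4)(6 10 7)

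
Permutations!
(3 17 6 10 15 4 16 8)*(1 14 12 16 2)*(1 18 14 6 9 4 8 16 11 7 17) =(1 6 10 15 8 3)(2 18 14 12 11 7 17 9 4) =[0, 6, 18, 1, 2, 5, 10, 17, 3, 4, 15, 7, 11, 13, 12, 8, 16, 9, 14]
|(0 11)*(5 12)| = |(0 11)(5 12)| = 2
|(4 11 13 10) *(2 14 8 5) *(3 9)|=4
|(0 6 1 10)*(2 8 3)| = |(0 6 1 10)(2 8 3)| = 12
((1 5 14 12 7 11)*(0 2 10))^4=(0 2 10)(1 7 14)(5 11 12)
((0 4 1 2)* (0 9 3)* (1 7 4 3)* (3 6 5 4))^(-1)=(0 3 7 4 5 6)(1 9 2)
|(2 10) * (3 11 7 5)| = |(2 10)(3 11 7 5)| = 4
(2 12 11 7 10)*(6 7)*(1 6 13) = (1 6 7 10 2 12 11 13) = [0, 6, 12, 3, 4, 5, 7, 10, 8, 9, 2, 13, 11, 1]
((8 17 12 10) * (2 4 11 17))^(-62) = ((2 4 11 17 12 10 8))^(-62) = (2 4 11 17 12 10 8)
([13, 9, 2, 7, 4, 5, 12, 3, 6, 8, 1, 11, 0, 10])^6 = [6, 13, 2, 3, 4, 5, 9, 7, 1, 10, 0, 11, 8, 12]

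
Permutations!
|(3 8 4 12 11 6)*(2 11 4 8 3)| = 6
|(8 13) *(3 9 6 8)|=|(3 9 6 8 13)|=5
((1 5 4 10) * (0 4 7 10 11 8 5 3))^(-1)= (0 3 1 10 7 5 8 11 4)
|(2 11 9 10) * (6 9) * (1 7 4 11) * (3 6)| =9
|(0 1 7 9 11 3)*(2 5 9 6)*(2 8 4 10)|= |(0 1 7 6 8 4 10 2 5 9 11 3)|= 12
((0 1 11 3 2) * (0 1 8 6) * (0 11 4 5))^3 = ((0 8 6 11 3 2 1 4 5))^3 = (0 11 1)(2 5 6)(3 4 8)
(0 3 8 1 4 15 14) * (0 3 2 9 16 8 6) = [2, 4, 9, 6, 15, 5, 0, 7, 1, 16, 10, 11, 12, 13, 3, 14, 8] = (0 2 9 16 8 1 4 15 14 3 6)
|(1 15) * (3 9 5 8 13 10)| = |(1 15)(3 9 5 8 13 10)| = 6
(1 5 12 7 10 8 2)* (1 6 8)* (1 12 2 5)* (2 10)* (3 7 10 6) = [0, 1, 3, 7, 4, 6, 8, 2, 5, 9, 12, 11, 10] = (2 3 7)(5 6 8)(10 12)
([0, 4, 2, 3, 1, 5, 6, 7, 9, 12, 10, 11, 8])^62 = (8 12 9)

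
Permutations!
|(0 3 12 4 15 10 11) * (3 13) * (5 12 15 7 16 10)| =|(0 13 3 15 5 12 4 7 16 10 11)| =11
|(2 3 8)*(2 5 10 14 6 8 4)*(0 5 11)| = 21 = |(0 5 10 14 6 8 11)(2 3 4)|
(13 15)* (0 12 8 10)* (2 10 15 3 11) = (0 12 8 15 13 3 11 2 10) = [12, 1, 10, 11, 4, 5, 6, 7, 15, 9, 0, 2, 8, 3, 14, 13]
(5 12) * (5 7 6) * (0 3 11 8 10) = (0 3 11 8 10)(5 12 7 6) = [3, 1, 2, 11, 4, 12, 5, 6, 10, 9, 0, 8, 7]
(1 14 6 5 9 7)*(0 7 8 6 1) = (0 7)(1 14)(5 9 8 6) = [7, 14, 2, 3, 4, 9, 5, 0, 6, 8, 10, 11, 12, 13, 1]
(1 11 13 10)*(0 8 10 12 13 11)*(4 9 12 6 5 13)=[8, 0, 2, 3, 9, 13, 5, 7, 10, 12, 1, 11, 4, 6]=(0 8 10 1)(4 9 12)(5 13 6)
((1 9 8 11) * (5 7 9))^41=((1 5 7 9 8 11))^41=(1 11 8 9 7 5)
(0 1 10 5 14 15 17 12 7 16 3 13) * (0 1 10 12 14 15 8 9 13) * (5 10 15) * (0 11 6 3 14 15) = [0, 12, 2, 11, 4, 5, 3, 16, 9, 13, 10, 6, 7, 1, 8, 17, 14, 15] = (1 12 7 16 14 8 9 13)(3 11 6)(15 17)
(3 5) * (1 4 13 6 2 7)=(1 4 13 6 2 7)(3 5)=[0, 4, 7, 5, 13, 3, 2, 1, 8, 9, 10, 11, 12, 6]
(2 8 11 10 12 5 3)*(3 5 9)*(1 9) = (1 9 3 2 8 11 10 12) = [0, 9, 8, 2, 4, 5, 6, 7, 11, 3, 12, 10, 1]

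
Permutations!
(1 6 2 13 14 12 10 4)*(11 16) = (1 6 2 13 14 12 10 4)(11 16) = [0, 6, 13, 3, 1, 5, 2, 7, 8, 9, 4, 16, 10, 14, 12, 15, 11]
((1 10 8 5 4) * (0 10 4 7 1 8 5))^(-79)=(0 4 7 10 8 1 5)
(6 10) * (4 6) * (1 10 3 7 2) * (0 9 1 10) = (0 9 1)(2 10 4 6 3 7) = [9, 0, 10, 7, 6, 5, 3, 2, 8, 1, 4]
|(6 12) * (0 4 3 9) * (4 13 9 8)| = 6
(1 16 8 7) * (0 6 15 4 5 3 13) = (0 6 15 4 5 3 13)(1 16 8 7) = [6, 16, 2, 13, 5, 3, 15, 1, 7, 9, 10, 11, 12, 0, 14, 4, 8]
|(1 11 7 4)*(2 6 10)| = 12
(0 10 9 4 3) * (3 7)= (0 10 9 4 7 3)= [10, 1, 2, 0, 7, 5, 6, 3, 8, 4, 9]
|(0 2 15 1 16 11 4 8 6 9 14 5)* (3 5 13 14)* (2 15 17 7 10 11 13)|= |(0 15 1 16 13 14 2 17 7 10 11 4 8 6 9 3 5)|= 17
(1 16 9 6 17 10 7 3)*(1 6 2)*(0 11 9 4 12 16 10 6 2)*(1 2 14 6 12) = (0 11 9)(1 10 7 3 14 6 17 12 16 4) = [11, 10, 2, 14, 1, 5, 17, 3, 8, 0, 7, 9, 16, 13, 6, 15, 4, 12]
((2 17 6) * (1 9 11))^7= ((1 9 11)(2 17 6))^7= (1 9 11)(2 17 6)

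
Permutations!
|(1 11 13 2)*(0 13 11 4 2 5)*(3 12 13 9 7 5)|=|(0 9 7 5)(1 4 2)(3 12 13)|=12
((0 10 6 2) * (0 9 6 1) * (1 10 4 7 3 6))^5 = ((10)(0 4 7 3 6 2 9 1))^5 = (10)(0 2 7 1 6 4 9 3)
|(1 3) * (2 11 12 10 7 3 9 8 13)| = 10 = |(1 9 8 13 2 11 12 10 7 3)|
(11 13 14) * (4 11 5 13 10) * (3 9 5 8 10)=[0, 1, 2, 9, 11, 13, 6, 7, 10, 5, 4, 3, 12, 14, 8]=(3 9 5 13 14 8 10 4 11)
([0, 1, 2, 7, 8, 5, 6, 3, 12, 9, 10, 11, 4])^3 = (12)(3 7)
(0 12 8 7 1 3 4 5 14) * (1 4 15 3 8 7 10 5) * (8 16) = (0 12 7 4 1 16 8 10 5 14)(3 15) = [12, 16, 2, 15, 1, 14, 6, 4, 10, 9, 5, 11, 7, 13, 0, 3, 8]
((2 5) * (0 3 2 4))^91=(0 3 2 5 4)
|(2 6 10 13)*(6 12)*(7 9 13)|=|(2 12 6 10 7 9 13)|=7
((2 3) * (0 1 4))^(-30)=(4)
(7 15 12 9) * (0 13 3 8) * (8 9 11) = (0 13 3 9 7 15 12 11 8) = [13, 1, 2, 9, 4, 5, 6, 15, 0, 7, 10, 8, 11, 3, 14, 12]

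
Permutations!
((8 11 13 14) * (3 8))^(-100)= ((3 8 11 13 14))^(-100)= (14)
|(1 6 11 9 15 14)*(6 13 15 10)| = 4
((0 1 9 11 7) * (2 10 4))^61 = (0 1 9 11 7)(2 10 4)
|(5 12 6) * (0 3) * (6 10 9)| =|(0 3)(5 12 10 9 6)| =10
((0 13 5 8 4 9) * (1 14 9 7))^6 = ((0 13 5 8 4 7 1 14 9))^6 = (0 1 8)(4 13 14)(5 9 7)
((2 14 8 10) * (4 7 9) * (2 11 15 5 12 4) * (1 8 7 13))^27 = ((1 8 10 11 15 5 12 4 13)(2 14 7 9))^27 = (15)(2 9 7 14)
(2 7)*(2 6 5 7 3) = (2 3)(5 7 6) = [0, 1, 3, 2, 4, 7, 5, 6]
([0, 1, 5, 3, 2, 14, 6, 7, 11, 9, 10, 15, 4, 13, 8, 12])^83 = [0, 1, 8, 3, 14, 11, 6, 7, 12, 9, 10, 4, 5, 13, 15, 2]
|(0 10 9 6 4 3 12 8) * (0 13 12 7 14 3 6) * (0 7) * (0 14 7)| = |(0 10 9)(3 14)(4 6)(8 13 12)| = 6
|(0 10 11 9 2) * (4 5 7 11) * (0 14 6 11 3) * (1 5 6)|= 12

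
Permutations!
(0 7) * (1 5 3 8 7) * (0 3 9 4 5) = [1, 0, 2, 8, 5, 9, 6, 3, 7, 4] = (0 1)(3 8 7)(4 5 9)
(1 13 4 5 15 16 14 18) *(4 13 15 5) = (1 15 16 14 18) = [0, 15, 2, 3, 4, 5, 6, 7, 8, 9, 10, 11, 12, 13, 18, 16, 14, 17, 1]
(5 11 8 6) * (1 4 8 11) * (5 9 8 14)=[0, 4, 2, 3, 14, 1, 9, 7, 6, 8, 10, 11, 12, 13, 5]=(1 4 14 5)(6 9 8)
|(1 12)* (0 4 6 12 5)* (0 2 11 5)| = 15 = |(0 4 6 12 1)(2 11 5)|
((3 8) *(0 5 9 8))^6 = (0 5 9 8 3)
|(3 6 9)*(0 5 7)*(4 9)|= 12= |(0 5 7)(3 6 4 9)|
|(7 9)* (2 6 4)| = 6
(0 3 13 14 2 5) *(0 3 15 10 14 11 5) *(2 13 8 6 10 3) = [15, 1, 0, 8, 4, 2, 10, 7, 6, 9, 14, 5, 12, 11, 13, 3] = (0 15 3 8 6 10 14 13 11 5 2)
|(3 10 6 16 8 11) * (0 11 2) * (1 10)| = |(0 11 3 1 10 6 16 8 2)| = 9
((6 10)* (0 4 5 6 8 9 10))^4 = (8 9 10)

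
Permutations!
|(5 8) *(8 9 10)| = |(5 9 10 8)| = 4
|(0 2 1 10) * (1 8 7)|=|(0 2 8 7 1 10)|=6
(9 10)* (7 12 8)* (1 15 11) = (1 15 11)(7 12 8)(9 10) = [0, 15, 2, 3, 4, 5, 6, 12, 7, 10, 9, 1, 8, 13, 14, 11]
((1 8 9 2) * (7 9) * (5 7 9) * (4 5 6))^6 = ((1 8 9 2)(4 5 7 6))^6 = (1 9)(2 8)(4 7)(5 6)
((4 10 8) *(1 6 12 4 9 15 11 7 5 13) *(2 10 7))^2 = ((1 6 12 4 7 5 13)(2 10 8 9 15 11))^2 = (1 12 7 13 6 4 5)(2 8 15)(9 11 10)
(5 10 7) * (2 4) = [0, 1, 4, 3, 2, 10, 6, 5, 8, 9, 7] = (2 4)(5 10 7)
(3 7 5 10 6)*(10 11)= (3 7 5 11 10 6)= [0, 1, 2, 7, 4, 11, 3, 5, 8, 9, 6, 10]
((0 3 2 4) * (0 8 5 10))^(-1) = (0 10 5 8 4 2 3)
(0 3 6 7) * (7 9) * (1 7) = (0 3 6 9 1 7) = [3, 7, 2, 6, 4, 5, 9, 0, 8, 1]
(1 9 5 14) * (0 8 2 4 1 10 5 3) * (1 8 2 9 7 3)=(0 2 4 8 9 1 7 3)(5 14 10)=[2, 7, 4, 0, 8, 14, 6, 3, 9, 1, 5, 11, 12, 13, 10]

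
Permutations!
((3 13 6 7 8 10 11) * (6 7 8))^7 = (13)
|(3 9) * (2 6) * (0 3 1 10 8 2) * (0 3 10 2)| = 15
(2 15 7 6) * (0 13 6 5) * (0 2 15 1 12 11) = [13, 12, 1, 3, 4, 2, 15, 5, 8, 9, 10, 0, 11, 6, 14, 7] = (0 13 6 15 7 5 2 1 12 11)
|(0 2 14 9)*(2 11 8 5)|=7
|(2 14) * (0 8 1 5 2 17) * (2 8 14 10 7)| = 3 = |(0 14 17)(1 5 8)(2 10 7)|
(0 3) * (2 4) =[3, 1, 4, 0, 2] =(0 3)(2 4)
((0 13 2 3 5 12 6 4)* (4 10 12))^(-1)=((0 13 2 3 5 4)(6 10 12))^(-1)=(0 4 5 3 2 13)(6 12 10)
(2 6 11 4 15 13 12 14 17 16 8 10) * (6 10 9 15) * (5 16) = (2 10)(4 6 11)(5 16 8 9 15 13 12 14 17) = [0, 1, 10, 3, 6, 16, 11, 7, 9, 15, 2, 4, 14, 12, 17, 13, 8, 5]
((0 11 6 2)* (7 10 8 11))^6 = (0 2 6 11 8 10 7)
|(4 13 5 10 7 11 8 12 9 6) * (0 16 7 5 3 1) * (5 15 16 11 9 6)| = |(0 11 8 12 6 4 13 3 1)(5 10 15 16 7 9)| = 18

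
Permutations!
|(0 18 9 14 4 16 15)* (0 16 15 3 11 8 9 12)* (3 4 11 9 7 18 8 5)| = 15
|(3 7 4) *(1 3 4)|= 3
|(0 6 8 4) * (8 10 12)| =6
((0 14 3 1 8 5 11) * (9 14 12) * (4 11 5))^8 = ((0 12 9 14 3 1 8 4 11))^8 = (0 11 4 8 1 3 14 9 12)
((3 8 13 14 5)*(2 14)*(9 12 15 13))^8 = (2 13 15 12 9 8 3 5 14)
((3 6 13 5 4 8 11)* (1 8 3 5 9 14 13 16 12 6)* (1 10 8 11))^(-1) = (1 8 10 3 4 5 11)(6 12 16)(9 13 14)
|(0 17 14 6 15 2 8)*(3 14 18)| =|(0 17 18 3 14 6 15 2 8)| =9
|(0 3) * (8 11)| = |(0 3)(8 11)| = 2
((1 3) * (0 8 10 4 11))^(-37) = (0 4 8 11 10)(1 3)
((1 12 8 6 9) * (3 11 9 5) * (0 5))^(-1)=(0 6 8 12 1 9 11 3 5)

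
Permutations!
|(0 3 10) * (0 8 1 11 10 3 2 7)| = 12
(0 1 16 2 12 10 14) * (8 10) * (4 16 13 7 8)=(0 1 13 7 8 10 14)(2 12 4 16)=[1, 13, 12, 3, 16, 5, 6, 8, 10, 9, 14, 11, 4, 7, 0, 15, 2]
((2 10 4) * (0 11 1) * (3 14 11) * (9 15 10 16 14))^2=((0 3 9 15 10 4 2 16 14 11 1))^2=(0 9 10 2 14 1 3 15 4 16 11)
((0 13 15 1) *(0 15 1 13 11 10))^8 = ((0 11 10)(1 15 13))^8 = (0 10 11)(1 13 15)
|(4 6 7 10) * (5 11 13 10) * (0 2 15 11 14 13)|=28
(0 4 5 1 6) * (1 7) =[4, 6, 2, 3, 5, 7, 0, 1] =(0 4 5 7 1 6)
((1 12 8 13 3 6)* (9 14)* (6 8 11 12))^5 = (1 6)(3 13 8)(9 14)(11 12)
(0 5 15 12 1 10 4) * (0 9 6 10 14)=(0 5 15 12 1 14)(4 9 6 10)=[5, 14, 2, 3, 9, 15, 10, 7, 8, 6, 4, 11, 1, 13, 0, 12]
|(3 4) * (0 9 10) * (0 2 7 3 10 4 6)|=|(0 9 4 10 2 7 3 6)|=8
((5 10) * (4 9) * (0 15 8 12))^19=((0 15 8 12)(4 9)(5 10))^19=(0 12 8 15)(4 9)(5 10)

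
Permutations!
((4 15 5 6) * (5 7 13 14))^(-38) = ((4 15 7 13 14 5 6))^(-38) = (4 14 15 5 7 6 13)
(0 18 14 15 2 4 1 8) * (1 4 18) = [1, 8, 18, 3, 4, 5, 6, 7, 0, 9, 10, 11, 12, 13, 15, 2, 16, 17, 14] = (0 1 8)(2 18 14 15)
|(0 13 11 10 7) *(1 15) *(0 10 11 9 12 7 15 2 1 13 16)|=6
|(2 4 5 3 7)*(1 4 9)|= |(1 4 5 3 7 2 9)|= 7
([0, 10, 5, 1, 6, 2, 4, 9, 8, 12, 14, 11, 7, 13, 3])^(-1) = (1 3 14 10)(2 5)(4 6)(7 12 9)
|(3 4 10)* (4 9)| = |(3 9 4 10)| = 4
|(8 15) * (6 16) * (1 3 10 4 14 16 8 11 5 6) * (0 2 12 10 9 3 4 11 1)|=|(0 2 12 10 11 5 6 8 15 1 4 14 16)(3 9)|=26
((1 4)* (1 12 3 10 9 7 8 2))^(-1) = (1 2 8 7 9 10 3 12 4)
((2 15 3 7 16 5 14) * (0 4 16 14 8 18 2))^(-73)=(0 8 3 4 18 7 16 2 14 5 15)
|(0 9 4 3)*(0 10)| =|(0 9 4 3 10)| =5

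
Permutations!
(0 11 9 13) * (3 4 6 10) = (0 11 9 13)(3 4 6 10) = [11, 1, 2, 4, 6, 5, 10, 7, 8, 13, 3, 9, 12, 0]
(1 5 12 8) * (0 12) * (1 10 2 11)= (0 12 8 10 2 11 1 5)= [12, 5, 11, 3, 4, 0, 6, 7, 10, 9, 2, 1, 8]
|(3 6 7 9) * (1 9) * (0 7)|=|(0 7 1 9 3 6)|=6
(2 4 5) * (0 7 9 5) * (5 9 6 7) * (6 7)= (9)(0 5 2 4)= [5, 1, 4, 3, 0, 2, 6, 7, 8, 9]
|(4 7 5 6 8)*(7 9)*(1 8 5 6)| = 7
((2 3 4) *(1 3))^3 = (1 2 4 3)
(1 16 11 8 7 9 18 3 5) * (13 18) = (1 16 11 8 7 9 13 18 3 5) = [0, 16, 2, 5, 4, 1, 6, 9, 7, 13, 10, 8, 12, 18, 14, 15, 11, 17, 3]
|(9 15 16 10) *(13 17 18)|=12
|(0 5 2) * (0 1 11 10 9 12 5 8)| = 14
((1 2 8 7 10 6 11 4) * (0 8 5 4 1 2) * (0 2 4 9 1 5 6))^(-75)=((0 8 7 10)(1 2 6 11 5 9))^(-75)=(0 8 7 10)(1 11)(2 5)(6 9)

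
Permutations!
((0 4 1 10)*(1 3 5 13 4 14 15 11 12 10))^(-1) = (0 10 12 11 15 14)(3 4 13 5)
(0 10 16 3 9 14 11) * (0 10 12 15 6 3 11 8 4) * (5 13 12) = [5, 1, 2, 9, 0, 13, 3, 7, 4, 14, 16, 10, 15, 12, 8, 6, 11] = (0 5 13 12 15 6 3 9 14 8 4)(10 16 11)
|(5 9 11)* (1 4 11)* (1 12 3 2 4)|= 7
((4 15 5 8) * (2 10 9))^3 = (4 8 5 15)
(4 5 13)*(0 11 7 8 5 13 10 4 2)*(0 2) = (0 11 7 8 5 10 4 13) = [11, 1, 2, 3, 13, 10, 6, 8, 5, 9, 4, 7, 12, 0]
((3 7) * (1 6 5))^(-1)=(1 5 6)(3 7)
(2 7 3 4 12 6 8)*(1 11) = (1 11)(2 7 3 4 12 6 8) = [0, 11, 7, 4, 12, 5, 8, 3, 2, 9, 10, 1, 6]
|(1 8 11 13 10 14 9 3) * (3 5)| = |(1 8 11 13 10 14 9 5 3)| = 9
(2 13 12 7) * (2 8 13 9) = (2 9)(7 8 13 12) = [0, 1, 9, 3, 4, 5, 6, 8, 13, 2, 10, 11, 7, 12]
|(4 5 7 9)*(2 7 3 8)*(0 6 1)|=21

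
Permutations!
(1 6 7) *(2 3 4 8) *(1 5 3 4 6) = (2 4 8)(3 6 7 5) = [0, 1, 4, 6, 8, 3, 7, 5, 2]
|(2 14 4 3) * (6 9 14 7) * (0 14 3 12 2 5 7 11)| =|(0 14 4 12 2 11)(3 5 7 6 9)| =30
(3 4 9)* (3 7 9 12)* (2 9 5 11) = [0, 1, 9, 4, 12, 11, 6, 5, 8, 7, 10, 2, 3] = (2 9 7 5 11)(3 4 12)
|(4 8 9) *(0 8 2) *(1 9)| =6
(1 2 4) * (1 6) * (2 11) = (1 11 2 4 6) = [0, 11, 4, 3, 6, 5, 1, 7, 8, 9, 10, 2]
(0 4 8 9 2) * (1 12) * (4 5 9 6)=(0 5 9 2)(1 12)(4 8 6)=[5, 12, 0, 3, 8, 9, 4, 7, 6, 2, 10, 11, 1]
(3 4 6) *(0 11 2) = (0 11 2)(3 4 6) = [11, 1, 0, 4, 6, 5, 3, 7, 8, 9, 10, 2]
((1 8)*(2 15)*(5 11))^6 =(15)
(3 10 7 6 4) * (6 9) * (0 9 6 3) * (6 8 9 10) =(0 10 7 8 9 3 6 4) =[10, 1, 2, 6, 0, 5, 4, 8, 9, 3, 7]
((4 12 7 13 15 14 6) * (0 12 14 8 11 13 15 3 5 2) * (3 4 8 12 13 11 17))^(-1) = ((0 13 4 14 6 8 17 3 5 2)(7 15 12))^(-1) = (0 2 5 3 17 8 6 14 4 13)(7 12 15)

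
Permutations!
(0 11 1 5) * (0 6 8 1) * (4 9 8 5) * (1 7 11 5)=[5, 4, 2, 3, 9, 6, 1, 11, 7, 8, 10, 0]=(0 5 6 1 4 9 8 7 11)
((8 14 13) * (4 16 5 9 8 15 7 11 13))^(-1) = (4 14 8 9 5 16)(7 15 13 11)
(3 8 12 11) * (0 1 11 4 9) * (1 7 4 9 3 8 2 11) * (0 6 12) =(0 7 4 3 2 11 8)(6 12 9) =[7, 1, 11, 2, 3, 5, 12, 4, 0, 6, 10, 8, 9]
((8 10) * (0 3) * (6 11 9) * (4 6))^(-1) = ((0 3)(4 6 11 9)(8 10))^(-1) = (0 3)(4 9 11 6)(8 10)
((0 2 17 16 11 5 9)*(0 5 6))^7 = (0 2 17 16 11 6)(5 9)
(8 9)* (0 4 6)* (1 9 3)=(0 4 6)(1 9 8 3)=[4, 9, 2, 1, 6, 5, 0, 7, 3, 8]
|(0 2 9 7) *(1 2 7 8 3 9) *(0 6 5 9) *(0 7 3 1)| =|(0 3 7 6 5 9 8 1 2)| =9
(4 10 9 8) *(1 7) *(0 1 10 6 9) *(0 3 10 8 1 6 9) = (0 6)(1 7 8 4 9)(3 10) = [6, 7, 2, 10, 9, 5, 0, 8, 4, 1, 3]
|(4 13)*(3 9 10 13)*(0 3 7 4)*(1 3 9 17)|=|(0 9 10 13)(1 3 17)(4 7)|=12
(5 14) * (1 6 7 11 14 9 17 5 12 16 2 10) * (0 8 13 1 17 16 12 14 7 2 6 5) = [8, 5, 10, 3, 4, 9, 2, 11, 13, 16, 17, 7, 12, 1, 14, 15, 6, 0] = (0 8 13 1 5 9 16 6 2 10 17)(7 11)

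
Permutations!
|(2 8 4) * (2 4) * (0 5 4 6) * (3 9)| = 4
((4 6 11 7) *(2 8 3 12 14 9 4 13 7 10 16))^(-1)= ((2 8 3 12 14 9 4 6 11 10 16)(7 13))^(-1)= (2 16 10 11 6 4 9 14 12 3 8)(7 13)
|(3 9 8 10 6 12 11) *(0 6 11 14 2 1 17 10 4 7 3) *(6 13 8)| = 15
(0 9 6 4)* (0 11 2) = (0 9 6 4 11 2) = [9, 1, 0, 3, 11, 5, 4, 7, 8, 6, 10, 2]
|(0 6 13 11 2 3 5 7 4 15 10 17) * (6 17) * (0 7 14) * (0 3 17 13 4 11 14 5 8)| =|(0 13 14 3 8)(2 17 7 11)(4 15 10 6)| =20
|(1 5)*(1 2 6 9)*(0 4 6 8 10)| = |(0 4 6 9 1 5 2 8 10)| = 9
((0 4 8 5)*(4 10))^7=(0 4 5 10 8)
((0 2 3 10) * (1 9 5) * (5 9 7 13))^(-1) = ((0 2 3 10)(1 7 13 5))^(-1) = (0 10 3 2)(1 5 13 7)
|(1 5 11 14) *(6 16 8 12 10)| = |(1 5 11 14)(6 16 8 12 10)| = 20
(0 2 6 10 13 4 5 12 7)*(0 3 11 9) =(0 2 6 10 13 4 5 12 7 3 11 9) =[2, 1, 6, 11, 5, 12, 10, 3, 8, 0, 13, 9, 7, 4]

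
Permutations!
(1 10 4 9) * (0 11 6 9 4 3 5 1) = (0 11 6 9)(1 10 3 5) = [11, 10, 2, 5, 4, 1, 9, 7, 8, 0, 3, 6]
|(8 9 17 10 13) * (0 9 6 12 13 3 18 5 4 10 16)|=20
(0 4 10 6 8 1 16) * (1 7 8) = (0 4 10 6 1 16)(7 8) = [4, 16, 2, 3, 10, 5, 1, 8, 7, 9, 6, 11, 12, 13, 14, 15, 0]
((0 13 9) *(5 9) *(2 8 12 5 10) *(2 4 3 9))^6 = (13)(2 12)(5 8) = ((0 13 10 4 3 9)(2 8 12 5))^6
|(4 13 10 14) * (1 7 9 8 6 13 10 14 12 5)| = 11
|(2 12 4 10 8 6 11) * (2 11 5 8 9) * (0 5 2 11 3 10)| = 28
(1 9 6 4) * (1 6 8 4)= [0, 9, 2, 3, 6, 5, 1, 7, 4, 8]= (1 9 8 4 6)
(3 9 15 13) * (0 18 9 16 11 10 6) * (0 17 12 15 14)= (0 18 9 14)(3 16 11 10 6 17 12 15 13)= [18, 1, 2, 16, 4, 5, 17, 7, 8, 14, 6, 10, 15, 3, 0, 13, 11, 12, 9]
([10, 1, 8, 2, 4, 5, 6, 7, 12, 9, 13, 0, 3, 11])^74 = (0 13)(2 12)(3 8)(10 11)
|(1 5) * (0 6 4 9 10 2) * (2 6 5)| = 4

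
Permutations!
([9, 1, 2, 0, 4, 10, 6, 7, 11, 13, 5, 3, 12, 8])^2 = [13, 1, 2, 9, 4, 5, 6, 7, 3, 8, 10, 0, 12, 11]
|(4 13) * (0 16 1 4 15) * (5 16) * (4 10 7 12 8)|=11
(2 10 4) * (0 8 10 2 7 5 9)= [8, 1, 2, 3, 7, 9, 6, 5, 10, 0, 4]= (0 8 10 4 7 5 9)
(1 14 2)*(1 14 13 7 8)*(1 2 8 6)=[0, 13, 14, 3, 4, 5, 1, 6, 2, 9, 10, 11, 12, 7, 8]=(1 13 7 6)(2 14 8)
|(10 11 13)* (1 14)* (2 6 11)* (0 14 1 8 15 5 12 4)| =|(0 14 8 15 5 12 4)(2 6 11 13 10)| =35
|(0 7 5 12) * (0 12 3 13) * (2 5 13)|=|(0 7 13)(2 5 3)|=3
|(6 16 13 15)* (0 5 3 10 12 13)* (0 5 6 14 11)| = 11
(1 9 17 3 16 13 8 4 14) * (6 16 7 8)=(1 9 17 3 7 8 4 14)(6 16 13)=[0, 9, 2, 7, 14, 5, 16, 8, 4, 17, 10, 11, 12, 6, 1, 15, 13, 3]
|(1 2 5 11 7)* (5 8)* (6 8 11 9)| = |(1 2 11 7)(5 9 6 8)| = 4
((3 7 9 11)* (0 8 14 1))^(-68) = (14)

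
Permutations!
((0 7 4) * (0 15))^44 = (15)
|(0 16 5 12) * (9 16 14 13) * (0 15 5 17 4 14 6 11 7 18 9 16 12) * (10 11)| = |(0 6 10 11 7 18 9 12 15 5)(4 14 13 16 17)| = 10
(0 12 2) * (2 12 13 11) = [13, 1, 0, 3, 4, 5, 6, 7, 8, 9, 10, 2, 12, 11] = (0 13 11 2)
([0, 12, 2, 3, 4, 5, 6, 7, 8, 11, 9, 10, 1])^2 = (12)(9 10 11)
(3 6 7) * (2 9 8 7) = (2 9 8 7 3 6) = [0, 1, 9, 6, 4, 5, 2, 3, 7, 8]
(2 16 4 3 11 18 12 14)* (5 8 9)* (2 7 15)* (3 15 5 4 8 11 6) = (2 16 8 9 4 15)(3 6)(5 11 18 12 14 7) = [0, 1, 16, 6, 15, 11, 3, 5, 9, 4, 10, 18, 14, 13, 7, 2, 8, 17, 12]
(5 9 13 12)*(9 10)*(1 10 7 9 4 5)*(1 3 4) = [0, 10, 2, 4, 5, 7, 6, 9, 8, 13, 1, 11, 3, 12] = (1 10)(3 4 5 7 9 13 12)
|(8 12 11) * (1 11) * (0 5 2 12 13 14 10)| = 10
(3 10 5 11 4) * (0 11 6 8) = (0 11 4 3 10 5 6 8) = [11, 1, 2, 10, 3, 6, 8, 7, 0, 9, 5, 4]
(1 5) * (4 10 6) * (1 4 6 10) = (10)(1 5 4) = [0, 5, 2, 3, 1, 4, 6, 7, 8, 9, 10]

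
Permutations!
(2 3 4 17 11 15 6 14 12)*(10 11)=(2 3 4 17 10 11 15 6 14 12)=[0, 1, 3, 4, 17, 5, 14, 7, 8, 9, 11, 15, 2, 13, 12, 6, 16, 10]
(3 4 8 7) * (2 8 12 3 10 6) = (2 8 7 10 6)(3 4 12) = [0, 1, 8, 4, 12, 5, 2, 10, 7, 9, 6, 11, 3]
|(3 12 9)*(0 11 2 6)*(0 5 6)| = |(0 11 2)(3 12 9)(5 6)| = 6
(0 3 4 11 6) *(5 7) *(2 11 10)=[3, 1, 11, 4, 10, 7, 0, 5, 8, 9, 2, 6]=(0 3 4 10 2 11 6)(5 7)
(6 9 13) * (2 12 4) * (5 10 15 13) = (2 12 4)(5 10 15 13 6 9) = [0, 1, 12, 3, 2, 10, 9, 7, 8, 5, 15, 11, 4, 6, 14, 13]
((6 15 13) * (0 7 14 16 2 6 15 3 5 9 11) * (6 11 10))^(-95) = ((0 7 14 16 2 11)(3 5 9 10 6)(13 15))^(-95) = (0 7 14 16 2 11)(13 15)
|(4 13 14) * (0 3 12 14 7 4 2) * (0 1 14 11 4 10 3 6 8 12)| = 30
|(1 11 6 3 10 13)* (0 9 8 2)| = 12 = |(0 9 8 2)(1 11 6 3 10 13)|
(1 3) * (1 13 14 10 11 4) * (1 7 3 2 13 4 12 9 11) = (1 2 13 14 10)(3 4 7)(9 11 12) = [0, 2, 13, 4, 7, 5, 6, 3, 8, 11, 1, 12, 9, 14, 10]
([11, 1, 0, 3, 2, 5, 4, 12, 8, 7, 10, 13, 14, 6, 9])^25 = [11, 1, 0, 3, 2, 5, 4, 12, 8, 7, 10, 13, 14, 6, 9]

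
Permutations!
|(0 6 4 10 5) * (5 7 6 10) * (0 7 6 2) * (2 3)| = 8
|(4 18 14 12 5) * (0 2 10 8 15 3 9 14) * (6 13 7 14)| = 15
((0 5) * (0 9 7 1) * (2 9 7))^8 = (9)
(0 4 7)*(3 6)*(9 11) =(0 4 7)(3 6)(9 11) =[4, 1, 2, 6, 7, 5, 3, 0, 8, 11, 10, 9]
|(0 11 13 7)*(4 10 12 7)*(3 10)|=|(0 11 13 4 3 10 12 7)|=8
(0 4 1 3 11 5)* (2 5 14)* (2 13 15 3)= (0 4 1 2 5)(3 11 14 13 15)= [4, 2, 5, 11, 1, 0, 6, 7, 8, 9, 10, 14, 12, 15, 13, 3]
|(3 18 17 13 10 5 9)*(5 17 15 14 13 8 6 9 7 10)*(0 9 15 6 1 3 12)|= |(0 9 12)(1 3 18 6 15 14 13 5 7 10 17 8)|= 12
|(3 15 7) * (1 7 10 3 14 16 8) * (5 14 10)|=9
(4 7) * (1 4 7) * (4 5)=[0, 5, 2, 3, 1, 4, 6, 7]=(7)(1 5 4)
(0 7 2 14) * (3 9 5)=[7, 1, 14, 9, 4, 3, 6, 2, 8, 5, 10, 11, 12, 13, 0]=(0 7 2 14)(3 9 5)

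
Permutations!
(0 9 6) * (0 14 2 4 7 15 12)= [9, 1, 4, 3, 7, 5, 14, 15, 8, 6, 10, 11, 0, 13, 2, 12]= (0 9 6 14 2 4 7 15 12)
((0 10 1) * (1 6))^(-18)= (0 6)(1 10)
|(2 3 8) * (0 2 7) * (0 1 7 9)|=|(0 2 3 8 9)(1 7)|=10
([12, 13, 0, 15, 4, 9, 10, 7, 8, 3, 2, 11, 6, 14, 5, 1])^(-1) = (0 2 10 6 12)(1 15 3 9 5 14 13)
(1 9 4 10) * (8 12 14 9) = (1 8 12 14 9 4 10) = [0, 8, 2, 3, 10, 5, 6, 7, 12, 4, 1, 11, 14, 13, 9]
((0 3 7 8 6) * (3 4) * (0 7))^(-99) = (8)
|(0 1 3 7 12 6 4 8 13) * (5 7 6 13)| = 10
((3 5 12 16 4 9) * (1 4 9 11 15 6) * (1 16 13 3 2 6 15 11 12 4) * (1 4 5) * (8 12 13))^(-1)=(1 3 13 4)(2 9 16 6)(8 12)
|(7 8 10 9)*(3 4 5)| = 12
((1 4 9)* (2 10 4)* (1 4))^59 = (1 10 2)(4 9) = ((1 2 10)(4 9))^59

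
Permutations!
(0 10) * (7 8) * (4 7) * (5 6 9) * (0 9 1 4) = (0 10 9 5 6 1 4 7 8) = [10, 4, 2, 3, 7, 6, 1, 8, 0, 5, 9]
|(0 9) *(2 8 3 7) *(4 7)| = 10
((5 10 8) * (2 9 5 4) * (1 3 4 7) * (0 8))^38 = ((0 8 7 1 3 4 2 9 5 10))^38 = (0 5 2 3 7)(1 8 10 9 4)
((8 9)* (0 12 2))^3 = (12)(8 9) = ((0 12 2)(8 9))^3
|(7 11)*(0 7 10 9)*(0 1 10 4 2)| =|(0 7 11 4 2)(1 10 9)| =15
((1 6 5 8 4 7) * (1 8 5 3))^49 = ((1 6 3)(4 7 8))^49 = (1 6 3)(4 7 8)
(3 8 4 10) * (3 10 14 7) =(3 8 4 14 7) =[0, 1, 2, 8, 14, 5, 6, 3, 4, 9, 10, 11, 12, 13, 7]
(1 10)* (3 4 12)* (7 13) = (1 10)(3 4 12)(7 13) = [0, 10, 2, 4, 12, 5, 6, 13, 8, 9, 1, 11, 3, 7]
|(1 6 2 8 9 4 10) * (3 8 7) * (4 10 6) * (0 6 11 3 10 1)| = 30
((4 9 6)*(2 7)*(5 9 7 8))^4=((2 8 5 9 6 4 7))^4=(2 6 8 4 5 7 9)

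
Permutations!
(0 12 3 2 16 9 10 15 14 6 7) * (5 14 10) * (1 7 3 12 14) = (0 14 6 3 2 16 9 5 1 7)(10 15) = [14, 7, 16, 2, 4, 1, 3, 0, 8, 5, 15, 11, 12, 13, 6, 10, 9]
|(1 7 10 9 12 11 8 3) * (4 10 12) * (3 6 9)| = 10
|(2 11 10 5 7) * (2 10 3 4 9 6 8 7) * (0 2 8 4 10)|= 24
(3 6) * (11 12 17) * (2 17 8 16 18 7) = [0, 1, 17, 6, 4, 5, 3, 2, 16, 9, 10, 12, 8, 13, 14, 15, 18, 11, 7] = (2 17 11 12 8 16 18 7)(3 6)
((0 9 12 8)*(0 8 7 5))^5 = (12)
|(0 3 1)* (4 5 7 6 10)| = 15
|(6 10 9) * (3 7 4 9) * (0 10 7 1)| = |(0 10 3 1)(4 9 6 7)| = 4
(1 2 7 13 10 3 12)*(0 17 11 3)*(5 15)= (0 17 11 3 12 1 2 7 13 10)(5 15)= [17, 2, 7, 12, 4, 15, 6, 13, 8, 9, 0, 3, 1, 10, 14, 5, 16, 11]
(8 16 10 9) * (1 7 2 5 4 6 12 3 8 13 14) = (1 7 2 5 4 6 12 3 8 16 10 9 13 14) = [0, 7, 5, 8, 6, 4, 12, 2, 16, 13, 9, 11, 3, 14, 1, 15, 10]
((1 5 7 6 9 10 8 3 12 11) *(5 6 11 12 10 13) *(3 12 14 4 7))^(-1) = ((1 6 9 13 5 3 10 8 12 14 4 7 11))^(-1) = (1 11 7 4 14 12 8 10 3 5 13 9 6)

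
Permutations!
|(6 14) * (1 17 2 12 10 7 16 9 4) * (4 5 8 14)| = |(1 17 2 12 10 7 16 9 5 8 14 6 4)| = 13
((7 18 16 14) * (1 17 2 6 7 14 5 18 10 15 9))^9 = ((1 17 2 6 7 10 15 9)(5 18 16))^9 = (18)(1 17 2 6 7 10 15 9)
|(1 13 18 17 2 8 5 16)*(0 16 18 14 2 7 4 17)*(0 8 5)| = 9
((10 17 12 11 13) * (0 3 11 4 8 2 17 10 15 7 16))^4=(0 15 3 7 11 16 13)(2 8 4 12 17)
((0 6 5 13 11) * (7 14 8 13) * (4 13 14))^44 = ((0 6 5 7 4 13 11)(8 14))^44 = (14)(0 5 4 11 6 7 13)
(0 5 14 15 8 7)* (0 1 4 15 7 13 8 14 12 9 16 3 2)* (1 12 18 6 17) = (0 5 18 6 17 1 4 15 14 7 12 9 16 3 2)(8 13) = [5, 4, 0, 2, 15, 18, 17, 12, 13, 16, 10, 11, 9, 8, 7, 14, 3, 1, 6]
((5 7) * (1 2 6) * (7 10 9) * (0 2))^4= ((0 2 6 1)(5 10 9 7))^4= (10)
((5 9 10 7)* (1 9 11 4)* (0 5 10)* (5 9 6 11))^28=((0 9)(1 6 11 4)(7 10))^28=(11)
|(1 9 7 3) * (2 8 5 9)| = |(1 2 8 5 9 7 3)| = 7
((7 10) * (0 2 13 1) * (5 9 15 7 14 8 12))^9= ((0 2 13 1)(5 9 15 7 10 14 8 12))^9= (0 2 13 1)(5 9 15 7 10 14 8 12)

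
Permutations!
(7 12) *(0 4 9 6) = (0 4 9 6)(7 12) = [4, 1, 2, 3, 9, 5, 0, 12, 8, 6, 10, 11, 7]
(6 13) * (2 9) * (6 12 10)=(2 9)(6 13 12 10)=[0, 1, 9, 3, 4, 5, 13, 7, 8, 2, 6, 11, 10, 12]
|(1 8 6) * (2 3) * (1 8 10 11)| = |(1 10 11)(2 3)(6 8)| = 6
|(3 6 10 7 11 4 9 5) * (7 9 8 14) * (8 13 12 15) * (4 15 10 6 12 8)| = 35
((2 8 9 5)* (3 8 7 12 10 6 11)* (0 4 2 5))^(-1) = (0 9 8 3 11 6 10 12 7 2 4)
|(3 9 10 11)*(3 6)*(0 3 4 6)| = |(0 3 9 10 11)(4 6)| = 10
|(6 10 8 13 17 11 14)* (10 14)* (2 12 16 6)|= |(2 12 16 6 14)(8 13 17 11 10)|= 5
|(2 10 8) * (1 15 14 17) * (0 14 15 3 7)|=|(0 14 17 1 3 7)(2 10 8)|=6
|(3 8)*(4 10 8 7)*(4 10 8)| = |(3 7 10 4 8)| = 5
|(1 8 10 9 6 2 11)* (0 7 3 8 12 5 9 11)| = |(0 7 3 8 10 11 1 12 5 9 6 2)| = 12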